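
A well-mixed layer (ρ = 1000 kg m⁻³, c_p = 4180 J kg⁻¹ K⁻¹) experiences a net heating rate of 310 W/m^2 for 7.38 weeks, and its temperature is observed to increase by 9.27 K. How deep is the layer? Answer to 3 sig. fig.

Heat input Q = F Δt = 310 × 4.46×10^6 s = 1.38×10^9 J/m².
Required areal heat capacity C = Q / ΔT = 1.49×10^8 J/(m²·K).
Depth D = C / (ρ c_p) = 1.49×10^8 / (1000 × 4180) = 35.7 m.

35.7 m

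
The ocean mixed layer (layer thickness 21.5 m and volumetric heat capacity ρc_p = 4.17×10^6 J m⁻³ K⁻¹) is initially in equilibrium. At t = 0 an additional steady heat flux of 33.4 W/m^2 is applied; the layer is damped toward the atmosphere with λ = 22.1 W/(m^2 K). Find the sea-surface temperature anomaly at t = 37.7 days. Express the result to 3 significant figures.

0.834 K

Areal heat capacity C = ρc_p × D = 4.17×10^6 × 21.5 = 8.97×10^7 J/(m²·K).
τ = C / λ = 8.97×10^7 / 22.1 = 4.06×10^6 s.
Equilibrium anomaly ΔT_eq = F / λ = 33.4 / 22.1 = 1.51 K.
t = 37.7 days = 3.26×10^6 s, so t/τ = 0.803.
ΔT(t) = ΔT_eq (1 − e^(−t/τ)) = 1.51 × (1 − e^−0.803) = 0.834 K.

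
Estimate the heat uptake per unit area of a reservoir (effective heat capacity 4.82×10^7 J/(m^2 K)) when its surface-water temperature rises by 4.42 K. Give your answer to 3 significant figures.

Areal heat capacity C = 4.82×10^7 J/(m^2 K) (given).
ΔQ = C ΔT = 4.82×10^7 × 4.42 = 2.13×10^8 J/m².

2.13×10^8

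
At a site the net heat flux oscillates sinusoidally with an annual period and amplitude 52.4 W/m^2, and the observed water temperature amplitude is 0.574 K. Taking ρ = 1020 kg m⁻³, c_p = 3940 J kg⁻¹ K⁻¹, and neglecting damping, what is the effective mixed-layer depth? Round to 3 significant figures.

ω = 2π / 3.15×10^7 s = 1.99×10^-7 s⁻¹.
Required C = F₀ / (A ω) = 52.4 / (0.574 × 1.99×10^-7) = 4.58×10^8 J/(m²·K).
D = C / (ρ c_p) = 4.58×10^8 / (1020 × 3940) = 114 m.

114 m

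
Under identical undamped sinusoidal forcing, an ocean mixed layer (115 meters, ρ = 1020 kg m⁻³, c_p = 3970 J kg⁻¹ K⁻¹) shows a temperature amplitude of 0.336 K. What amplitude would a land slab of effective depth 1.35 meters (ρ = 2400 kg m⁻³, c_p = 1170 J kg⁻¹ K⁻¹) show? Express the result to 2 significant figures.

41 K

C_ocean = 4.66×10^8 J/(m²·K); C_land = 3.79×10^6 J/(m²·K).
A ∝ 1/C ⇒ A_land = A_ocean × C_ocean/C_land = 0.336 × 123 = 41.3 K.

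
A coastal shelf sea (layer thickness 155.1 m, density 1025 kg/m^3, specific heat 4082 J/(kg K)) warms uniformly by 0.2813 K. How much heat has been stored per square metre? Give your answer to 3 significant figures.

Areal heat capacity C = ρ c_p D = 1025 × 4082 × 155.1 = 6.49×10^8 J/(m^2 K).
ΔQ = C ΔT = 6.49×10^8 × 0.2813 = 1.83×10^8 J/m².

1.83×10^8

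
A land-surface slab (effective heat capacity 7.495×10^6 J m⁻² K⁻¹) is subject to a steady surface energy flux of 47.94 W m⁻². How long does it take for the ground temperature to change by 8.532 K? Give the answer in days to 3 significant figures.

15.4 days

Areal heat capacity C = 7.495×10^6 J m⁻² K⁻¹ (given).
Time required: Δt = C ΔT / F = 7.50×10^6 × 8.532 / 47.94 = 1.33×10^6 s.
In days: 1.33×10^6 s / (86400 s/day) = 15.4 days.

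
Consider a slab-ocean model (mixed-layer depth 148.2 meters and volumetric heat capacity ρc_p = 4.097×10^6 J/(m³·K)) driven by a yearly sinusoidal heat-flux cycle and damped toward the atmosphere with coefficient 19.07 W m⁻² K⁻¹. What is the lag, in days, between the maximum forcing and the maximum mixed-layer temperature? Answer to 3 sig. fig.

Areal heat capacity C = ρc_p × D = 4.097×10^6 × 148.2 = 6.07×10^8 J/(m²·K).
ω = 2π / 3.15×10^7 s = 1.99×10^-7 s⁻¹.
Phase lag φ = arctan(Cω/λ) = arctan(121/19.07) = 1.41 rad.
Time lag = φ / ω = 1.41 / 1.99×10^-7 = 7.10×10^6 s = 82.2 days.

82.2 days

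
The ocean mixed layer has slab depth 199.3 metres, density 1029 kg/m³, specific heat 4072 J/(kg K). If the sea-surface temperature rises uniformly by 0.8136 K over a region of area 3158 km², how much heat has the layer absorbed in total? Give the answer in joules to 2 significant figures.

2.1×10^18 J

Areal heat capacity C = ρ c_p D = 1029 × 4072 × 199.3 = 8.35×10^8 J/(m^2 K).
Heat per unit area: q = C ΔT = 8.35×10^8 × 0.8136 = 6.79×10^8 J/m².
Total heat: Q = q × A = 6.79×10^8 × (3158 × 10⁶ m²) = 2.15×10^18 J.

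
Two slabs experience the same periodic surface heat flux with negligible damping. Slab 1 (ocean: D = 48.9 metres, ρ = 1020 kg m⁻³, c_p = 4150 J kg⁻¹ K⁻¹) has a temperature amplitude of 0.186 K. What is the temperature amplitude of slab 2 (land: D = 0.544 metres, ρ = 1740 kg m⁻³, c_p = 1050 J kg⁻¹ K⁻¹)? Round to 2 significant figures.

39 K

C_ocean = 2.07×10^8 J/(m²·K); C_land = 9.94×10^5 J/(m²·K).
A ∝ 1/C ⇒ A_land = A_ocean × C_ocean/C_land = 0.186 × 208 = 38.7 K.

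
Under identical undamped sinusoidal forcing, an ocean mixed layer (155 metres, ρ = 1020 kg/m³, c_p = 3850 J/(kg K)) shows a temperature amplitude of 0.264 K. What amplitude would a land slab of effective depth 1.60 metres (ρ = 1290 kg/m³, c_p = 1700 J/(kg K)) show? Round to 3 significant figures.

45.8 K

C_ocean = 6.09×10^8 J/(m²·K); C_land = 3.51×10^6 J/(m²·K).
A ∝ 1/C ⇒ A_land = A_ocean × C_ocean/C_land = 0.264 × 173 = 45.8 K.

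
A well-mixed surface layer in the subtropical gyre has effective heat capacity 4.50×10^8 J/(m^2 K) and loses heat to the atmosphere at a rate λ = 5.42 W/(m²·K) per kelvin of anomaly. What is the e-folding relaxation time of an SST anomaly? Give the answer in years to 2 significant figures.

Areal heat capacity C = 4.50×10^8 J/(m^2 K) (given).
Relaxation time τ = C / λ = 4.50×10^8 / 5.42 = 8.30×10^7 s.
In years: 8.30×10^7 s / (3.156×10^7 s/year) = 2.63 years.

2.6 years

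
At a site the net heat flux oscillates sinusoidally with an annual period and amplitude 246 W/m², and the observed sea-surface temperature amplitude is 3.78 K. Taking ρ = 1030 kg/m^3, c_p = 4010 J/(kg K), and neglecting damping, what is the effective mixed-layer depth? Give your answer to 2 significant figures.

79 m

ω = 2π / 3.15×10^7 s = 1.99×10^-7 s⁻¹.
Required C = F₀ / (A ω) = 246 / (3.78 × 1.99×10^-7) = 3.27×10^8 J/(m²·K).
D = C / (ρ c_p) = 3.27×10^8 / (1030 × 4010) = 79.1 m.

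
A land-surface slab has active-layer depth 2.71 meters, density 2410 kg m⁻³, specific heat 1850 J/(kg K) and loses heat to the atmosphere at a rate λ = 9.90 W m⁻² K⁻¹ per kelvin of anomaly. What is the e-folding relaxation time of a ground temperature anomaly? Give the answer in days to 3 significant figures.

Areal heat capacity C = ρ c_p D = 2410 × 1850 × 2.71 = 1.21×10^7 J/(m^2 K).
Relaxation time τ = C / λ = 1.21×10^7 / 9.90 = 1.22×10^6 s.
In days: 1.22×10^6 s / (86400 s/day) = 14.1 days.

14.1 days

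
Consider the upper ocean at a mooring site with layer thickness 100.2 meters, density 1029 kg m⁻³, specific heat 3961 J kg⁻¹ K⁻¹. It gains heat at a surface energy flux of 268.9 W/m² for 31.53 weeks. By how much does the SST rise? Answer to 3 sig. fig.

Areal heat capacity C = ρ c_p D = 1029 × 3961 × 100.2 = 4.08×10^8 J/(m²·K).
Net heat input Q = F Δt = 268.9 × (31.53 weeks × 6.048×10^5 s/week) = 5.13×10^9 J/m².
ΔT = Q / C = 5.13×10^9 / 4.08×10^8 = 12.6 K.

12.6 K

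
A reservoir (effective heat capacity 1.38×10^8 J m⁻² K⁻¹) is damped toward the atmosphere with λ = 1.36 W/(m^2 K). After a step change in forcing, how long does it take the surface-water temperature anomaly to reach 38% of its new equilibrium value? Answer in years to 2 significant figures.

1.5 years

Areal heat capacity C = 1.38×10^8 J m⁻² K⁻¹ (given).
τ = C / λ = 1.38×10^8 / 1.36 = 1.01×10^8 s.
Fraction reached: 1 − e^(−t/τ) = 0.38 ⇒ t = −τ ln(1 − 0.38) = τ × 0.478.
t = 4.85×10^7 s = 1.54 years.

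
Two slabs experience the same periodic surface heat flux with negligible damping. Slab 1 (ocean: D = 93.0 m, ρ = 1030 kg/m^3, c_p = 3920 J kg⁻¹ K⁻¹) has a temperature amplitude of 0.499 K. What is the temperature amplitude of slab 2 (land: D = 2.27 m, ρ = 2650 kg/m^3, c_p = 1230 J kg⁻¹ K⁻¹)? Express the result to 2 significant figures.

25 K

C_ocean = 3.75×10^8 J/(m²·K); C_land = 7.40×10^6 J/(m²·K).
A ∝ 1/C ⇒ A_land = A_ocean × C_ocean/C_land = 0.499 × 50.7 = 25.3 K.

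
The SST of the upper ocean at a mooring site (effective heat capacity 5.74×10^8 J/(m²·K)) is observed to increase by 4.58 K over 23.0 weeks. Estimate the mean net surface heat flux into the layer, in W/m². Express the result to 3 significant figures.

189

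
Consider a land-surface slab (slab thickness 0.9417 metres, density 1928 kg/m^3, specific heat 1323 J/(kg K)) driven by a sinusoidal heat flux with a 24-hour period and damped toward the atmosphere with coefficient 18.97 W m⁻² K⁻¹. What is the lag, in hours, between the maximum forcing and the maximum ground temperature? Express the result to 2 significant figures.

5.6 hours

Areal heat capacity C = ρ c_p D = 1928 × 1323 × 0.9417 = 2.40×10^6 J/(m²·K).
ω = 2π / 86400 s = 7.27×10^-5 s⁻¹.
Phase lag φ = arctan(Cω/λ) = arctan(175/18.97) = 1.46 rad.
Time lag = φ / ω = 1.46 / 7.27×10^-5 = 20100 s = 5.59 hours.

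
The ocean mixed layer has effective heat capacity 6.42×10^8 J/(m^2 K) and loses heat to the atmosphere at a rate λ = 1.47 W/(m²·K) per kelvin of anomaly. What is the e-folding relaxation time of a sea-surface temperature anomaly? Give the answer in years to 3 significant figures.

Areal heat capacity C = 6.42×10^8 J/(m^2 K) (given).
Relaxation time τ = C / λ = 6.42×10^8 / 1.47 = 4.37×10^8 s.
In years: 4.37×10^8 s / (3.156×10^7 s/year) = 13.8 years.

13.8 years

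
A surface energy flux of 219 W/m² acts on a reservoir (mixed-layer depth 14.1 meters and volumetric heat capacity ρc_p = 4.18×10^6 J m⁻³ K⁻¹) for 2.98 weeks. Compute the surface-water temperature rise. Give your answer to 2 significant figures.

6.7 K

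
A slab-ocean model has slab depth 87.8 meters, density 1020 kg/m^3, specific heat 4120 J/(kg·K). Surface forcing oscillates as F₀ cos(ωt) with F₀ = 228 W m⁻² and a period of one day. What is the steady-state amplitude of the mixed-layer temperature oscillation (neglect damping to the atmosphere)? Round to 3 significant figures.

Areal heat capacity C = ρ c_p D = 1020 × 4120 × 87.8 = 3.69×10^8 J/(m^2 K).
Angular frequency ω = 2π / T = 2π / 86400 s = 7.27×10^-5 s⁻¹.
Cω = 3.69×10^8 × 7.27×10^-5 = 26800 W/(m²·K).
Amplitude A = F₀ / (Cω) = 228 / 26800 = 0.00850 K.

0.00850 K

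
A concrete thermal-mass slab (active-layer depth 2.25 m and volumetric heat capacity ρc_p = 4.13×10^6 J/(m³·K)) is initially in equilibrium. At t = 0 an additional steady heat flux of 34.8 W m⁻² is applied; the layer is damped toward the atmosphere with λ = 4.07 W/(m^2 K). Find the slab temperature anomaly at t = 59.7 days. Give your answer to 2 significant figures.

7.7 K

Areal heat capacity C = ρc_p × D = 4.13×10^6 × 2.25 = 9.29×10^6 J/(m²·K).
τ = C / λ = 9.29×10^6 / 4.07 = 2.28×10^6 s.
Equilibrium anomaly ΔT_eq = F / λ = 34.8 / 4.07 = 8.55 K.
t = 59.7 days = 5.16×10^6 s, so t/τ = 2.26.
ΔT(t) = ΔT_eq (1 − e^(−t/τ)) = 8.55 × (1 − e^−2.26) = 7.66 K.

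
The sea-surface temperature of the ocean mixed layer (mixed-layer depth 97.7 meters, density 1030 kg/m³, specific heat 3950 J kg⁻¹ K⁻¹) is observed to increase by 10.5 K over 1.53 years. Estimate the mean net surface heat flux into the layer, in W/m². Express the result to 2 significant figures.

Areal heat capacity C = ρ c_p D = 1030 × 3950 × 97.7 = 3.97×10^8 J/(m²·K).
Required heat per unit area: Q = C ΔT = 3.97×10^8 × 10.5 = 4.17×10^9 J/m².
Flux F = Q / Δt = 4.17×10^9 / 4.83×10^7 s = 86.4 W/m².

86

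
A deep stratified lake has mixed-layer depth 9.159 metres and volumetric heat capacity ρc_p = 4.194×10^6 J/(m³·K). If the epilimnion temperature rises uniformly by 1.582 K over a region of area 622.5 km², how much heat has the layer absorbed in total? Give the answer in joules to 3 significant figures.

3.78×10^16 J

Areal heat capacity C = ρc_p × D = 4.194×10^6 × 9.159 = 3.84×10^7 J m⁻² K⁻¹.
Heat per unit area: q = C ΔT = 3.84×10^7 × 1.582 = 6.08×10^7 J/m².
Total heat: Q = q × A = 6.08×10^7 × (622.5 × 10⁶ m²) = 3.78×10^16 J.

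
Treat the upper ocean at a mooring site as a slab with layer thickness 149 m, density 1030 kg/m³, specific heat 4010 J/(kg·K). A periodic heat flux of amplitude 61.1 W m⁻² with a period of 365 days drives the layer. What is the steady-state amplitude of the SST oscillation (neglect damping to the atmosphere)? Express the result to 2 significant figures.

0.50 K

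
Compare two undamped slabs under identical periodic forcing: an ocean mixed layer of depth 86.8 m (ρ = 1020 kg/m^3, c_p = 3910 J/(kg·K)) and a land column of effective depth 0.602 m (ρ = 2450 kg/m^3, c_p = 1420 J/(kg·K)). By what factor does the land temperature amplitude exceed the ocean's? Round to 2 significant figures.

C_ocean = 1020 × 3910 × 86.8 = 3.46×10^8 J/(m²·K).
C_land = 2450 × 1420 × 0.602 = 2.09×10^6 J/(m²·K).
Undamped amplitude ∝ 1/C, so A_land/A_ocean = C_ocean/C_land = 165.

170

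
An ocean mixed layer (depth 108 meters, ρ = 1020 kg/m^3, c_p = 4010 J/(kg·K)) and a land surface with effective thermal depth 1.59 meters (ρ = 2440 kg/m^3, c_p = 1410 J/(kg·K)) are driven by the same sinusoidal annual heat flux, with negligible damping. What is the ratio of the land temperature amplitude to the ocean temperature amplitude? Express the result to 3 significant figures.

C_ocean = 1020 × 4010 × 108 = 4.42×10^8 J/(m²·K).
C_land = 2440 × 1410 × 1.59 = 5.47×10^6 J/(m²·K).
Undamped amplitude ∝ 1/C, so A_land/A_ocean = C_ocean/C_land = 80.8.

80.8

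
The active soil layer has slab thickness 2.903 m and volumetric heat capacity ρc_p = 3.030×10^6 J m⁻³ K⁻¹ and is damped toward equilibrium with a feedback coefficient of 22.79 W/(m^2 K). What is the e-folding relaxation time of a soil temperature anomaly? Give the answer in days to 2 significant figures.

Areal heat capacity C = ρc_p × D = 3.030×10^6 × 2.903 = 8.80×10^6 J/(m^2 K).
Relaxation time τ = C / λ = 8.80×10^6 / 22.79 = 3.86×10^5 s.
In days: 3.86×10^5 s / (86400 s/day) = 4.47 days.

4.5 days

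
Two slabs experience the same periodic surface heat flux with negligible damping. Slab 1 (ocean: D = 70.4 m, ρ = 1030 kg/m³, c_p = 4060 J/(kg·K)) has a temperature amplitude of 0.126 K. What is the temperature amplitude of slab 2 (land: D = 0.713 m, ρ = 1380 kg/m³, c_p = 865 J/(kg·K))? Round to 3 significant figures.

C_ocean = 2.94×10^8 J/(m²·K); C_land = 8.51×10^5 J/(m²·K).
A ∝ 1/C ⇒ A_land = A_ocean × C_ocean/C_land = 0.126 × 346 = 43.6 K.

43.6 K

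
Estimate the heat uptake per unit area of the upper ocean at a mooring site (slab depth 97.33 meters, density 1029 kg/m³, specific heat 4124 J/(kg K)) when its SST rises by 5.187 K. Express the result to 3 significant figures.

Areal heat capacity C = ρ c_p D = 1029 × 4124 × 97.33 = 4.13×10^8 J/(m²·K).
ΔQ = C ΔT = 4.13×10^8 × 5.187 = 2.14×10^9 J/m².

2.14×10^9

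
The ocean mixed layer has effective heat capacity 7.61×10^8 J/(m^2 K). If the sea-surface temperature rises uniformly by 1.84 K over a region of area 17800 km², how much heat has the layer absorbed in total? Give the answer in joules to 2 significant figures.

Areal heat capacity C = 7.61×10^8 J/(m^2 K) (given).
Heat per unit area: q = C ΔT = 7.61×10^8 × 1.84 = 1.40×10^9 J/m².
Total heat: Q = q × A = 1.40×10^9 × (17800 × 10⁶ m²) = 2.49×10^19 J.

2.5×10^19 J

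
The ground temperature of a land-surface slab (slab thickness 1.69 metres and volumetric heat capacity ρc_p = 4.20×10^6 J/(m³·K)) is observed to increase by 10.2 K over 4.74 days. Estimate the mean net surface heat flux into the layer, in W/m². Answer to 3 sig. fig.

177

Areal heat capacity C = ρc_p × D = 4.20×10^6 × 1.69 = 7.10×10^6 J/(m^2 K).
Required heat per unit area: Q = C ΔT = 7.10×10^6 × 10.2 = 7.24×10^7 J/m².
Flux F = Q / Δt = 7.24×10^7 / 4.10×10^5 s = 177 W/m².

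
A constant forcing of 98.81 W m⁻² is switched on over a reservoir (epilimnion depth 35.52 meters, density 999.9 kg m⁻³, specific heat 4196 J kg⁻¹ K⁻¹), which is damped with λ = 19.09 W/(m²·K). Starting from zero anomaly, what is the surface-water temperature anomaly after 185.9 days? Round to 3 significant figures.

4.51 K

Areal heat capacity C = ρ c_p D = 999.9 × 4196 × 35.52 = 1.49×10^8 J/(m²·K).
τ = C / λ = 1.49×10^8 / 19.09 = 7.81×10^6 s.
Equilibrium anomaly ΔT_eq = F / λ = 98.81 / 19.09 = 5.18 K.
t = 185.9 days = 1.61×10^7 s, so t/τ = 2.06.
ΔT(t) = ΔT_eq (1 − e^(−t/τ)) = 5.18 × (1 − e^−2.06) = 4.51 K.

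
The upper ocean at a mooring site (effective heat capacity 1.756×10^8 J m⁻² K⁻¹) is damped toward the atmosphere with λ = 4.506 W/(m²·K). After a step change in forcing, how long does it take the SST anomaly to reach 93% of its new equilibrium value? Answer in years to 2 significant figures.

Areal heat capacity C = 1.756×10^8 J m⁻² K⁻¹ (given).
τ = C / λ = 1.76×10^8 / 4.506 = 3.90×10^7 s.
Fraction reached: 1 − e^(−t/τ) = 0.93 ⇒ t = −τ ln(1 − 0.93) = τ × 2.66.
t = 1.04×10^8 s = 3.28 years.

3.3 years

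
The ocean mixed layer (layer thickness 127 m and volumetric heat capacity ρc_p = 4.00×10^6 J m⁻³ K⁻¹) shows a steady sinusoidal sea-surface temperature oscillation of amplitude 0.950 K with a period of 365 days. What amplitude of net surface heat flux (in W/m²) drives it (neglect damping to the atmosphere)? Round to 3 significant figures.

96.2

Areal heat capacity C = ρc_p × D = 4.00×10^6 × 127 = 5.08×10^8 J m⁻² K⁻¹.
ω = 2π / 3.15×10^7 s = 1.99×10^-7 s⁻¹.
Cω = 5.08×10^8 × 1.99×10^-7 = 101 W/(m²·K).
F₀ = A × Cω = 0.950 × 101 = 96.2 W/m².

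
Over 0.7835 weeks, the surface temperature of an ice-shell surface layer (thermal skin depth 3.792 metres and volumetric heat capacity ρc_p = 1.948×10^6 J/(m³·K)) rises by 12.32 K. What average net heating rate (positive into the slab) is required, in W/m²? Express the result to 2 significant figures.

190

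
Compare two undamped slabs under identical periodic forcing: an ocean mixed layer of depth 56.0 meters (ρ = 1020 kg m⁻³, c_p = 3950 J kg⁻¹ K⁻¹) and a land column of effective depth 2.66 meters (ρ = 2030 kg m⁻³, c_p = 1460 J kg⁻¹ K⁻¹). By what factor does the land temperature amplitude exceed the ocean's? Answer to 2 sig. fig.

C_ocean = 1020 × 3950 × 56.0 = 2.26×10^8 J/(m²·K).
C_land = 2030 × 1460 × 2.66 = 7.88×10^6 J/(m²·K).
Undamped amplitude ∝ 1/C, so A_land/A_ocean = C_ocean/C_land = 28.6.

29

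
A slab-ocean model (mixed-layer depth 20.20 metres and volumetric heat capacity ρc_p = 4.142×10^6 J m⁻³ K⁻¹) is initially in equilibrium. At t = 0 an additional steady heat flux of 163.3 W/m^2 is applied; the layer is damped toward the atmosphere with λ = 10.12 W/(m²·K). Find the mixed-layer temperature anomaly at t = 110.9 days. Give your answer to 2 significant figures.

Areal heat capacity C = ρc_p × D = 4.142×10^6 × 20.20 = 8.37×10^7 J/(m²·K).
τ = C / λ = 8.37×10^7 / 10.12 = 8.27×10^6 s.
Equilibrium anomaly ΔT_eq = F / λ = 163.3 / 10.12 = 16.1 K.
t = 110.9 days = 9.58×10^6 s, so t/τ = 1.16.
ΔT(t) = ΔT_eq (1 − e^(−t/τ)) = 16.1 × (1 − e^−1.16) = 11.1 K.

11 K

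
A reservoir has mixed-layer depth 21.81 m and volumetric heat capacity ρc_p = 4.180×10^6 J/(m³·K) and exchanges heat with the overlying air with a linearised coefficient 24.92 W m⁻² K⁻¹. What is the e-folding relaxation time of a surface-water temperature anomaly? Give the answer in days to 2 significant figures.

42 days

Areal heat capacity C = ρc_p × D = 4.180×10^6 × 21.81 = 9.12×10^7 J m⁻² K⁻¹.
Relaxation time τ = C / λ = 9.12×10^7 / 24.92 = 3.66×10^6 s.
In days: 3.66×10^6 s / (86400 s/day) = 42.3 days.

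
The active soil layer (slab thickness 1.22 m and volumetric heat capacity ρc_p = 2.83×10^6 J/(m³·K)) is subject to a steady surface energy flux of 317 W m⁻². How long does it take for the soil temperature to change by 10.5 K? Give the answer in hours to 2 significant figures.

32 hours

Areal heat capacity C = ρc_p × D = 2.83×10^6 × 1.22 = 3.45×10^6 J m⁻² K⁻¹.
Time required: Δt = C ΔT / F = 3.45×10^6 × 10.5 / 317 = 1.14×10^5 s.
In hours: 1.14×10^5 s / (3600 s/hour) = 31.8 hours.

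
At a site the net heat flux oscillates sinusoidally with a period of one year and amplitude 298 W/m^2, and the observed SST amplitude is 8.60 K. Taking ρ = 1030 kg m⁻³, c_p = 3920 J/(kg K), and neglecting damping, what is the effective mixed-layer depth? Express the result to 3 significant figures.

ω = 2π / 3.15×10^7 s = 1.99×10^-7 s⁻¹.
Required C = F₀ / (A ω) = 298 / (8.60 × 1.99×10^-7) = 1.74×10^8 J/(m²·K).
D = C / (ρ c_p) = 1.74×10^8 / (1030 × 3920) = 43.1 m.

43.1 m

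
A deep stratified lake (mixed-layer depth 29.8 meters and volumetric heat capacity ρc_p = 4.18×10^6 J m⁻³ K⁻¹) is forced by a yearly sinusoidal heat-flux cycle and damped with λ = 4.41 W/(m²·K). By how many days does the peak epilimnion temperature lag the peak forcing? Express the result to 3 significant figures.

Areal heat capacity C = ρc_p × D = 4.18×10^6 × 29.8 = 1.25×10^8 J m⁻² K⁻¹.
ω = 2π / 3.15×10^7 s = 1.99×10^-7 s⁻¹.
Phase lag φ = arctan(Cω/λ) = arctan(24.8/4.41) = 1.39 rad.
Time lag = φ / ω = 1.39 / 1.99×10^-7 = 7.00×10^6 s = 81.0 days.

81.0 days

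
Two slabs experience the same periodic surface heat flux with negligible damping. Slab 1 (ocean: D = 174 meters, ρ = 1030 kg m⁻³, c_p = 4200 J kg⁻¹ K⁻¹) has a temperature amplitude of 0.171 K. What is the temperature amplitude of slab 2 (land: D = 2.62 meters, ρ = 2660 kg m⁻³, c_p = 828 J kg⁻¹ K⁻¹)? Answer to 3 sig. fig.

22.3 K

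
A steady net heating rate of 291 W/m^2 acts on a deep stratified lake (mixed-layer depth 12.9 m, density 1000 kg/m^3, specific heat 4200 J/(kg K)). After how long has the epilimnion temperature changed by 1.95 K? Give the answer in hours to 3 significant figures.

Areal heat capacity C = ρ c_p D = 1000 × 4200 × 12.9 = 5.42×10^7 J m⁻² K⁻¹.
Time required: Δt = C ΔT / F = 5.42×10^7 × 1.95 / 291 = 3.63×10^5 s.
In hours: 3.63×10^5 s / (3600 s/hour) = 101 hours.

101 hours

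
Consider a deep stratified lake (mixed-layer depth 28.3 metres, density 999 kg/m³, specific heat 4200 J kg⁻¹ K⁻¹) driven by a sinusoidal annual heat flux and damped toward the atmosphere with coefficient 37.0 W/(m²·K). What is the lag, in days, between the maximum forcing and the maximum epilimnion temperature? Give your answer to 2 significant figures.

33 days

Areal heat capacity C = ρ c_p D = 999 × 4200 × 28.3 = 1.19×10^8 J/(m^2 K).
ω = 2π / 3.15×10^7 s = 1.99×10^-7 s⁻¹.
Phase lag φ = arctan(Cω/λ) = arctan(23.7/37.0) = 0.569 rad.
Time lag = φ / ω = 0.569 / 1.99×10^-7 = 2.86×10^6 s = 33.0 days.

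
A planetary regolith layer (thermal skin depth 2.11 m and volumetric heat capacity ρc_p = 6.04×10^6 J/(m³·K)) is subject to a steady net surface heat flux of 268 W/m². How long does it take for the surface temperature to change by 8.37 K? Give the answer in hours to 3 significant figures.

111 hours

Areal heat capacity C = ρc_p × D = 6.04×10^6 × 2.11 = 1.27×10^7 J/(m^2 K).
Time required: Δt = C ΔT / F = 1.27×10^7 × 8.37 / 268 = 3.98×10^5 s.
In hours: 3.98×10^5 s / (3600 s/hour) = 111 hours.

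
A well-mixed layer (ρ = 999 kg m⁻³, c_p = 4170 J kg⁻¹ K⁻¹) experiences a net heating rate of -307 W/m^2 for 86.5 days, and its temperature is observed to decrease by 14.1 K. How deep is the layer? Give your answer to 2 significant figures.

39 m

Heat input Q = F Δt = -307 × 7.47×10^6 s = -2.29×10^9 J/m².
Required areal heat capacity C = Q / ΔT = 1.63×10^8 J/(m²·K).
Depth D = C / (ρ c_p) = 1.63×10^8 / (999 × 4170) = 39.1 m.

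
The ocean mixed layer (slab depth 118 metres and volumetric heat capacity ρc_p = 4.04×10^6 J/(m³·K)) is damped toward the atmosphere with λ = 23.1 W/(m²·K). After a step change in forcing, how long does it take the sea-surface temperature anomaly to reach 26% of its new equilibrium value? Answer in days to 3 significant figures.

71.9 days

Areal heat capacity C = ρc_p × D = 4.04×10^6 × 118 = 4.77×10^8 J/(m²·K).
τ = C / λ = 4.77×10^8 / 23.1 = 2.06×10^7 s.
Fraction reached: 1 − e^(−t/τ) = 0.26 ⇒ t = −τ ln(1 − 0.26) = τ × 0.301.
t = 6.21×10^6 s = 71.9 days.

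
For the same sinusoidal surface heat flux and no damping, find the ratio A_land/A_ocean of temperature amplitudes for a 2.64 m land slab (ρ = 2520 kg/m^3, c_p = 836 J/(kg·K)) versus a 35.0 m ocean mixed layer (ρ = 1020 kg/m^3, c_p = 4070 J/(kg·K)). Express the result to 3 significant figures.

C_ocean = 1020 × 4070 × 35.0 = 1.45×10^8 J/(m²·K).
C_land = 2520 × 836 × 2.64 = 5.56×10^6 J/(m²·K).
Undamped amplitude ∝ 1/C, so A_land/A_ocean = C_ocean/C_land = 26.1.

26.1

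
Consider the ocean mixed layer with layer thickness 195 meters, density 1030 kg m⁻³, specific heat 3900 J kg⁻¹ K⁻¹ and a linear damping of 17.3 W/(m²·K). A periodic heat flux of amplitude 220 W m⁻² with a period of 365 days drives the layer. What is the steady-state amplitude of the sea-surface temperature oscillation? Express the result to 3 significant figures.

1.40 K

Areal heat capacity C = ρ c_p D = 1030 × 3900 × 195 = 7.83×10^8 J m⁻² K⁻¹.
Angular frequency ω = 2π / T = 2π / 3.15×10^7 s = 1.99×10^-7 s⁻¹.
√((Cω)² + λ²) = √((156)² + 17.3²) = 157 W/(m²·K).
Amplitude A = F₀ / √((Cω)²+λ²) = 220 / 157 = 1.40 K.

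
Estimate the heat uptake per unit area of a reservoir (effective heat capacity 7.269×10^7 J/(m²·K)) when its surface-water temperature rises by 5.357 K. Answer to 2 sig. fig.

3.9×10^8

Areal heat capacity C = 7.269×10^7 J/(m²·K) (given).
ΔQ = C ΔT = 7.27×10^7 × 5.357 = 3.89×10^8 J/m².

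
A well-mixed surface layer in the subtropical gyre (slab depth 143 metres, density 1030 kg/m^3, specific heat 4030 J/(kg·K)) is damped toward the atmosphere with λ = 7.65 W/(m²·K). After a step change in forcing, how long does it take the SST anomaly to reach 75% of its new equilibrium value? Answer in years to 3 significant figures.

3.41 years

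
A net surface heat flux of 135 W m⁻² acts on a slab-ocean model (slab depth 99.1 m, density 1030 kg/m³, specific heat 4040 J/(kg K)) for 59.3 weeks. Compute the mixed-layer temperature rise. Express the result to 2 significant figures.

Areal heat capacity C = ρ c_p D = 1030 × 4040 × 99.1 = 4.12×10^8 J/(m²·K).
Net heat input Q = F Δt = 135 × (59.3 weeks × 6.048×10^5 s/week) = 4.84×10^9 J/m².
ΔT = Q / C = 4.84×10^9 / 4.12×10^8 = 11.7 K.

12 K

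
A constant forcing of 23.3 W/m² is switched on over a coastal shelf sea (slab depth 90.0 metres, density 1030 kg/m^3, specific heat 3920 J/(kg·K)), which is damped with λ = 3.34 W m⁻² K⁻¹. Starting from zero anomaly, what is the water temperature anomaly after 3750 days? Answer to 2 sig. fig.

6.6 K

Areal heat capacity C = ρ c_p D = 1030 × 3920 × 90.0 = 3.63×10^8 J/(m^2 K).
τ = C / λ = 3.63×10^8 / 3.34 = 1.09×10^8 s.
Equilibrium anomaly ΔT_eq = F / λ = 23.3 / 3.34 = 6.98 K.
t = 3750 days = 3.24×10^8 s, so t/τ = 2.98.
ΔT(t) = ΔT_eq (1 − e^(−t/τ)) = 6.98 × (1 − e^−2.98) = 6.62 K.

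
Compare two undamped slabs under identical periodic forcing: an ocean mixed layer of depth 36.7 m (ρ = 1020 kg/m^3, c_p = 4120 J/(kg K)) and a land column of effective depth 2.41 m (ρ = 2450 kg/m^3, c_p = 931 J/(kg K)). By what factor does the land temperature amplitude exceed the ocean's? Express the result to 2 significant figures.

C_ocean = 1020 × 4120 × 36.7 = 1.54×10^8 J/(m²·K).
C_land = 2450 × 931 × 2.41 = 5.50×10^6 J/(m²·K).
Undamped amplitude ∝ 1/C, so A_land/A_ocean = C_ocean/C_land = 28.1.

28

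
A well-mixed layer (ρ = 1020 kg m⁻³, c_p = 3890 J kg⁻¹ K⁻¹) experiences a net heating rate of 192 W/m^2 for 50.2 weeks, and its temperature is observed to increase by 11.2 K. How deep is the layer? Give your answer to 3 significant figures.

131 m

Heat input Q = F Δt = 192 × 3.04×10^7 s = 5.83×10^9 J/m².
Required areal heat capacity C = Q / ΔT = 5.20×10^8 J/(m²·K).
Depth D = C / (ρ c_p) = 5.20×10^8 / (1020 × 3890) = 131 m.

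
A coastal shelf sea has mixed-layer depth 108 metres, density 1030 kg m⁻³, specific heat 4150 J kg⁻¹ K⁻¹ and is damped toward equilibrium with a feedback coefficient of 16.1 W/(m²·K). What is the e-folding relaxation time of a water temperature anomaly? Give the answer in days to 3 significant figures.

332 days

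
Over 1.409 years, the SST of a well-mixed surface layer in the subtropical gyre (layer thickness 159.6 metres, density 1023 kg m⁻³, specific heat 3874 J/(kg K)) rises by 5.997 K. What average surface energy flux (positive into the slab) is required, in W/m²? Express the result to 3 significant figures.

85.3

Areal heat capacity C = ρ c_p D = 1023 × 3874 × 159.6 = 6.33×10^8 J m⁻² K⁻¹.
Required heat per unit area: Q = C ΔT = 6.33×10^8 × 5.997 = 3.79×10^9 J/m².
Flux F = Q / Δt = 3.79×10^9 / 4.45×10^7 s = 85.3 W/m².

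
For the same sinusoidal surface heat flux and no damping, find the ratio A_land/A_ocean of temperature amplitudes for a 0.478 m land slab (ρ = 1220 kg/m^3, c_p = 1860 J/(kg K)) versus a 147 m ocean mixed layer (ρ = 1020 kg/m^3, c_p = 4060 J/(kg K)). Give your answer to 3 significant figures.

C_ocean = 1020 × 4060 × 147 = 6.09×10^8 J/(m²·K).
C_land = 1220 × 1860 × 0.478 = 1.08×10^6 J/(m²·K).
Undamped amplitude ∝ 1/C, so A_land/A_ocean = C_ocean/C_land = 561.

561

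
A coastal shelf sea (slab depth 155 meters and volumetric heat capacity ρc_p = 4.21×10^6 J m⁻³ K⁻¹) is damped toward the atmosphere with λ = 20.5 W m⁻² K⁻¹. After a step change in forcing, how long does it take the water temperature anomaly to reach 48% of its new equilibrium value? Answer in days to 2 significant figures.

240 days

Areal heat capacity C = ρc_p × D = 4.21×10^6 × 155 = 6.53×10^8 J/(m^2 K).
τ = C / λ = 6.53×10^8 / 20.5 = 3.18×10^7 s.
Fraction reached: 1 − e^(−t/τ) = 0.48 ⇒ t = −τ ln(1 − 0.48) = τ × 0.654.
t = 2.08×10^7 s = 241 days.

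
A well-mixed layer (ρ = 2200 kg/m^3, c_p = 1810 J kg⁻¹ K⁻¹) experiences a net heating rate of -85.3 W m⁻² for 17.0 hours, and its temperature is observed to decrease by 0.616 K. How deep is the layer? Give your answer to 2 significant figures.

Heat input Q = F Δt = -85.3 × 61200 s = -5.22×10^6 J/m².
Required areal heat capacity C = Q / ΔT = 8.47×10^6 J/(m²·K).
Depth D = C / (ρ c_p) = 8.47×10^6 / (2200 × 1810) = 2.13 m.

2.1 m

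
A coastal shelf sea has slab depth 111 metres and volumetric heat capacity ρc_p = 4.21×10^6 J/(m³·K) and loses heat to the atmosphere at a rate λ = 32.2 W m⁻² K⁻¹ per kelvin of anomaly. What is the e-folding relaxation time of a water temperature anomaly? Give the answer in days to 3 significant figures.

168 days

Areal heat capacity C = ρc_p × D = 4.21×10^6 × 111 = 4.67×10^8 J m⁻² K⁻¹.
Relaxation time τ = C / λ = 4.67×10^8 / 32.2 = 1.45×10^7 s.
In days: 1.45×10^7 s / (86400 s/day) = 168 days.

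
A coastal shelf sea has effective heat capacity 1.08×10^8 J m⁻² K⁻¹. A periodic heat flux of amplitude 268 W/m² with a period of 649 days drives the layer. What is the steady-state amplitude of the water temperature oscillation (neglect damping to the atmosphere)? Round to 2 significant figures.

Areal heat capacity C = 1.08×10^8 J m⁻² K⁻¹ (given).
Angular frequency ω = 2π / T = 2π / 5.61×10^7 s = 1.12×10^-7 s⁻¹.
Cω = 1.08×10^8 × 1.12×10^-7 = 12.1 W/(m²·K).
Amplitude A = F₀ / (Cω) = 268 / 12.1 = 22.1 K.

22 K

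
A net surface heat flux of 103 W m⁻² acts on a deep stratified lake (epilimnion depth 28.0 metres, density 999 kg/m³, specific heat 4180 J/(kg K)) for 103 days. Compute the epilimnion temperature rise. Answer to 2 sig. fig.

7.8 K

Areal heat capacity C = ρ c_p D = 999 × 4180 × 28.0 = 1.17×10^8 J/(m^2 K).
Net heat input Q = F Δt = 103 × (103 days × 86400 s/day) = 9.17×10^8 J/m².
ΔT = Q / C = 9.17×10^8 / 1.17×10^8 = 7.84 K.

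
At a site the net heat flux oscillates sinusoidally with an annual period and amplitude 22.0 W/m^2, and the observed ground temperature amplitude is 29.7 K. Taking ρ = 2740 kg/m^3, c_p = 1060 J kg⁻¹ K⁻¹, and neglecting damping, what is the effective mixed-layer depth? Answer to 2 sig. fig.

ω = 2π / 3.15×10^7 s = 1.99×10^-7 s⁻¹.
Required C = F₀ / (A ω) = 22.0 / (29.7 × 1.99×10^-7) = 3.72×10^6 J/(m²·K).
D = C / (ρ c_p) = 3.72×10^6 / (2740 × 1060) = 1.28 m.

1.3 m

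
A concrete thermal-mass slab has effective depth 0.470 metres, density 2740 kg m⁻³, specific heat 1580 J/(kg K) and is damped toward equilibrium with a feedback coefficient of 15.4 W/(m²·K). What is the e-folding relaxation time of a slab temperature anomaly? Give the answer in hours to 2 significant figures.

Areal heat capacity C = ρ c_p D = 2740 × 1580 × 0.470 = 2.03×10^6 J/(m^2 K).
Relaxation time τ = C / λ = 2.03×10^6 / 15.4 = 1.32×10^5 s.
In hours: 1.32×10^5 s / (3600 s/hour) = 36.7 hours.

37 hours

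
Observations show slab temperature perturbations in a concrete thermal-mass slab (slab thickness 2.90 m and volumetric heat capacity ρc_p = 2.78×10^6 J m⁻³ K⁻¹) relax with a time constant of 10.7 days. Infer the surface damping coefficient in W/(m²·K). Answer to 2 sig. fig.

8.7

Areal heat capacity C = ρc_p × D = 2.78×10^6 × 2.90 = 8.06×10^6 J m⁻² K⁻¹.
τ = 10.7 days = 9.24×10^5 s.
λ = C / τ = 8.06×10^6 / 9.24×10^5 = 8.72 W/(m²·K).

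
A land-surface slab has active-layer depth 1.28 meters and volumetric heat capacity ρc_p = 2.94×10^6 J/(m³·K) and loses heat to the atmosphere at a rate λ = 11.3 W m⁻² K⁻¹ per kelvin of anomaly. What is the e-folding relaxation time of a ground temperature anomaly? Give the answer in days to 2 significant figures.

Areal heat capacity C = ρc_p × D = 2.94×10^6 × 1.28 = 3.76×10^6 J/(m^2 K).
Relaxation time τ = C / λ = 3.76×10^6 / 11.3 = 3.33×10^5 s.
In days: 3.33×10^5 s / (86400 s/day) = 3.85 days.

3.9 days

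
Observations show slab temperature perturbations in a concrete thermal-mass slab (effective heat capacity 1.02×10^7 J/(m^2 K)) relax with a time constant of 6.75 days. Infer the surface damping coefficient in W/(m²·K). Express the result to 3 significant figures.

17.5

Areal heat capacity C = 1.02×10^7 J/(m^2 K) (given).
τ = 6.75 days = 5.83×10^5 s.
λ = C / τ = 1.02×10^7 / 5.83×10^5 = 17.5 W/(m²·K).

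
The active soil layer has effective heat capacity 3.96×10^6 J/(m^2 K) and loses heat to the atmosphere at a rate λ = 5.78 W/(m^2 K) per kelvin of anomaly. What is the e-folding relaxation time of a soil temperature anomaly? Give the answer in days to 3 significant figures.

7.93 days

Areal heat capacity C = 3.96×10^6 J/(m^2 K) (given).
Relaxation time τ = C / λ = 3.96×10^6 / 5.78 = 6.85×10^5 s.
In days: 6.85×10^5 s / (86400 s/day) = 7.93 days.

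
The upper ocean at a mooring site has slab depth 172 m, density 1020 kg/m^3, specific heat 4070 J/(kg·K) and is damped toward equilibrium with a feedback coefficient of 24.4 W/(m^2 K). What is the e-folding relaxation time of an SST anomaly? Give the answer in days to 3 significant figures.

339 days

Areal heat capacity C = ρ c_p D = 1020 × 4070 × 172 = 7.14×10^8 J/(m²·K).
Relaxation time τ = C / λ = 7.14×10^8 / 24.4 = 2.93×10^7 s.
In days: 2.93×10^7 s / (86400 s/day) = 339 days.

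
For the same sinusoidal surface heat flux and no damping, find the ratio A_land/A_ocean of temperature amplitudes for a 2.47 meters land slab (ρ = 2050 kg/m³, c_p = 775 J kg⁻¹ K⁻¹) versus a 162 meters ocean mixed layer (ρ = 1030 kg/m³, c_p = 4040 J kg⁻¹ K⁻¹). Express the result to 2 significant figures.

170

C_ocean = 1030 × 4040 × 162 = 6.74×10^8 J/(m²·K).
C_land = 2050 × 775 × 2.47 = 3.92×10^6 J/(m²·K).
Undamped amplitude ∝ 1/C, so A_land/A_ocean = C_ocean/C_land = 172.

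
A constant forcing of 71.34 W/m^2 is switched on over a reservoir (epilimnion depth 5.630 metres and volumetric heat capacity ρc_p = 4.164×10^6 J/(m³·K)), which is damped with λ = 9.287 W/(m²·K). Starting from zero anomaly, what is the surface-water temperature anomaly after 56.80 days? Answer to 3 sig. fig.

6.58 K

Areal heat capacity C = ρc_p × D = 4.164×10^6 × 5.630 = 2.34×10^7 J m⁻² K⁻¹.
τ = C / λ = 2.34×10^7 / 9.287 = 2.52×10^6 s.
Equilibrium anomaly ΔT_eq = F / λ = 71.34 / 9.287 = 7.68 K.
t = 56.80 days = 4.91×10^6 s, so t/τ = 1.94.
ΔT(t) = ΔT_eq (1 − e^(−t/τ)) = 7.68 × (1 − e^−1.94) = 6.58 K.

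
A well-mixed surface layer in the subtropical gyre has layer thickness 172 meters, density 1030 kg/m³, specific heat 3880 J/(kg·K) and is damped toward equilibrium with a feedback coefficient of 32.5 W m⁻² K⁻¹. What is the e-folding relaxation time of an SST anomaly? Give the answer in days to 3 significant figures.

245 days

Areal heat capacity C = ρ c_p D = 1030 × 3880 × 172 = 6.87×10^8 J/(m²·K).
Relaxation time τ = C / λ = 6.87×10^8 / 32.5 = 2.12×10^7 s.
In days: 2.12×10^7 s / (86400 s/day) = 245 days.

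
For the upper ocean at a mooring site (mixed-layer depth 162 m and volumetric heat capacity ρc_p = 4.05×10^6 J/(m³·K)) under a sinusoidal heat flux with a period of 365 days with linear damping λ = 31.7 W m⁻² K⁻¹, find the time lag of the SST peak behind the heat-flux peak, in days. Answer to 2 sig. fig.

Areal heat capacity C = ρc_p × D = 4.05×10^6 × 162 = 6.56×10^8 J/(m²·K).
ω = 2π / 3.15×10^7 s = 1.99×10^-7 s⁻¹.
Phase lag φ = arctan(Cω/λ) = arctan(131/31.7) = 1.33 rad.
Time lag = φ / ω = 1.33 / 1.99×10^-7 = 6.69×10^6 s = 77.4 days.

77 days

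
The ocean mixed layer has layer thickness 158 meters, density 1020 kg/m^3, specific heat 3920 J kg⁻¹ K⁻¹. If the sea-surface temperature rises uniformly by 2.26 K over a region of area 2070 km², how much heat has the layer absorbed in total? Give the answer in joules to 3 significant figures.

2.96×10^18 J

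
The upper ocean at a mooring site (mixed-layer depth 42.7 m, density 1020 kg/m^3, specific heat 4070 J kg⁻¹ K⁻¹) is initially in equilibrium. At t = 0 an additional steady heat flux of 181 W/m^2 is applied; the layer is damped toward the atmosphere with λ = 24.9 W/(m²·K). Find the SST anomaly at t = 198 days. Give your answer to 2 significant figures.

Areal heat capacity C = ρ c_p D = 1020 × 4070 × 42.7 = 1.77×10^8 J m⁻² K⁻¹.
τ = C / λ = 1.77×10^8 / 24.9 = 7.12×10^6 s.
Equilibrium anomaly ΔT_eq = F / λ = 181 / 24.9 = 7.27 K.
t = 198 days = 1.71×10^7 s, so t/τ = 2.40.
ΔT(t) = ΔT_eq (1 − e^(−t/τ)) = 7.27 × (1 − e^−2.40) = 6.61 K.

6.6 K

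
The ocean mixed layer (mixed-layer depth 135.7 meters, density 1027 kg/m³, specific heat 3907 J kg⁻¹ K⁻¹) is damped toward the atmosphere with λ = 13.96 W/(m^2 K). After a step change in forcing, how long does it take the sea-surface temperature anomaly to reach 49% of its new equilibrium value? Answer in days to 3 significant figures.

304 days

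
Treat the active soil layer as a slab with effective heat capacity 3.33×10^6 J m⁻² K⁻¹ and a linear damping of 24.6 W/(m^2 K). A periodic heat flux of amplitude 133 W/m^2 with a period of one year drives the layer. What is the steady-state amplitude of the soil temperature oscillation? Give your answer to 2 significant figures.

5.4 K

Areal heat capacity C = 3.33×10^6 J m⁻² K⁻¹ (given).
Angular frequency ω = 2π / T = 2π / 3.15×10^7 s = 1.99×10^-7 s⁻¹.
√((Cω)² + λ²) = √((0.663)² + 24.6²) = 24.6 W/(m²·K).
Amplitude A = F₀ / √((Cω)²+λ²) = 133 / 24.6 = 5.40 K.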